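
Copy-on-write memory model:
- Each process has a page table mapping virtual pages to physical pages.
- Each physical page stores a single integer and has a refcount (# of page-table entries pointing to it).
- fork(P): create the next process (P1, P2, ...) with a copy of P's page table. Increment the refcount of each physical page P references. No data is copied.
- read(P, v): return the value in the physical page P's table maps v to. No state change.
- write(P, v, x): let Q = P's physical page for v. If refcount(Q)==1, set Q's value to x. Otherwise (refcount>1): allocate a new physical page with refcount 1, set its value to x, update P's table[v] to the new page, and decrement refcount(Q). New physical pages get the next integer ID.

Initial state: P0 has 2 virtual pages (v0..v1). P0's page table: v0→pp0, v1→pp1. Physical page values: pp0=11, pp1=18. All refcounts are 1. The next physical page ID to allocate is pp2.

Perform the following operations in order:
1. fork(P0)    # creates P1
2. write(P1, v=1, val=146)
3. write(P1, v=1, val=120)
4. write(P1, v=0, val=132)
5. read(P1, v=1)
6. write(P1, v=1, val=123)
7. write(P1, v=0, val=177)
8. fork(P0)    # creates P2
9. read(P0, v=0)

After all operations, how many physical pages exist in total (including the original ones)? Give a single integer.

Op 1: fork(P0) -> P1. 2 ppages; refcounts: pp0:2 pp1:2
Op 2: write(P1, v1, 146). refcount(pp1)=2>1 -> COPY to pp2. 3 ppages; refcounts: pp0:2 pp1:1 pp2:1
Op 3: write(P1, v1, 120). refcount(pp2)=1 -> write in place. 3 ppages; refcounts: pp0:2 pp1:1 pp2:1
Op 4: write(P1, v0, 132). refcount(pp0)=2>1 -> COPY to pp3. 4 ppages; refcounts: pp0:1 pp1:1 pp2:1 pp3:1
Op 5: read(P1, v1) -> 120. No state change.
Op 6: write(P1, v1, 123). refcount(pp2)=1 -> write in place. 4 ppages; refcounts: pp0:1 pp1:1 pp2:1 pp3:1
Op 7: write(P1, v0, 177). refcount(pp3)=1 -> write in place. 4 ppages; refcounts: pp0:1 pp1:1 pp2:1 pp3:1
Op 8: fork(P0) -> P2. 4 ppages; refcounts: pp0:2 pp1:2 pp2:1 pp3:1
Op 9: read(P0, v0) -> 11. No state change.

Answer: 4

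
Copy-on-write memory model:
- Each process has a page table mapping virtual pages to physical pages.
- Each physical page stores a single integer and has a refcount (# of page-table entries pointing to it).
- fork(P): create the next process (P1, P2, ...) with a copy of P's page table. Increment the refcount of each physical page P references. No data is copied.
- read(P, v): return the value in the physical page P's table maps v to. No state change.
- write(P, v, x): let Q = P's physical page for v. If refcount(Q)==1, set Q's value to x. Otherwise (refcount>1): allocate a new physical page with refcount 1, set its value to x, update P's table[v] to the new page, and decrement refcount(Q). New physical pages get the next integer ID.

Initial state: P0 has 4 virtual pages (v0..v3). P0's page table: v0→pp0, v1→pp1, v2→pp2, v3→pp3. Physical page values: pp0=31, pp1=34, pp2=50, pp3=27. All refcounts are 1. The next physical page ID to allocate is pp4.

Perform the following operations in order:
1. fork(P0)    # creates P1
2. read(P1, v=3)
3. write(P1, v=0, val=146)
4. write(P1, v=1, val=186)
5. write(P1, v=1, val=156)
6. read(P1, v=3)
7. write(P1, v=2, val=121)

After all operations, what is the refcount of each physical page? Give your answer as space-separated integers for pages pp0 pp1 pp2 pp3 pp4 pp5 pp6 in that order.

Answer: 1 1 1 2 1 1 1

Derivation:
Op 1: fork(P0) -> P1. 4 ppages; refcounts: pp0:2 pp1:2 pp2:2 pp3:2
Op 2: read(P1, v3) -> 27. No state change.
Op 3: write(P1, v0, 146). refcount(pp0)=2>1 -> COPY to pp4. 5 ppages; refcounts: pp0:1 pp1:2 pp2:2 pp3:2 pp4:1
Op 4: write(P1, v1, 186). refcount(pp1)=2>1 -> COPY to pp5. 6 ppages; refcounts: pp0:1 pp1:1 pp2:2 pp3:2 pp4:1 pp5:1
Op 5: write(P1, v1, 156). refcount(pp5)=1 -> write in place. 6 ppages; refcounts: pp0:1 pp1:1 pp2:2 pp3:2 pp4:1 pp5:1
Op 6: read(P1, v3) -> 27. No state change.
Op 7: write(P1, v2, 121). refcount(pp2)=2>1 -> COPY to pp6. 7 ppages; refcounts: pp0:1 pp1:1 pp2:1 pp3:2 pp4:1 pp5:1 pp6:1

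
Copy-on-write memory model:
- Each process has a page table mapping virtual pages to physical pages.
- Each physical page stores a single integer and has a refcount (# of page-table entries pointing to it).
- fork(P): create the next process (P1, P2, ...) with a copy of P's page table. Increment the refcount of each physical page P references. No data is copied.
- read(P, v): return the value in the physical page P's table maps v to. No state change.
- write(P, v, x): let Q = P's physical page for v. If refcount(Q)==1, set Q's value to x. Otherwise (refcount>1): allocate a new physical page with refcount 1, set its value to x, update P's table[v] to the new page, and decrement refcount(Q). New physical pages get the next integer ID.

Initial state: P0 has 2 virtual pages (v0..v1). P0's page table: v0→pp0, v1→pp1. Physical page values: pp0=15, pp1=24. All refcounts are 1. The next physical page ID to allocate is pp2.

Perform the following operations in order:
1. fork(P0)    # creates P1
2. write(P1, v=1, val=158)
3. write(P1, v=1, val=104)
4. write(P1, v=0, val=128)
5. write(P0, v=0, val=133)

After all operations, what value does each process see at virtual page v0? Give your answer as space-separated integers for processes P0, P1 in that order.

Op 1: fork(P0) -> P1. 2 ppages; refcounts: pp0:2 pp1:2
Op 2: write(P1, v1, 158). refcount(pp1)=2>1 -> COPY to pp2. 3 ppages; refcounts: pp0:2 pp1:1 pp2:1
Op 3: write(P1, v1, 104). refcount(pp2)=1 -> write in place. 3 ppages; refcounts: pp0:2 pp1:1 pp2:1
Op 4: write(P1, v0, 128). refcount(pp0)=2>1 -> COPY to pp3. 4 ppages; refcounts: pp0:1 pp1:1 pp2:1 pp3:1
Op 5: write(P0, v0, 133). refcount(pp0)=1 -> write in place. 4 ppages; refcounts: pp0:1 pp1:1 pp2:1 pp3:1
P0: v0 -> pp0 = 133
P1: v0 -> pp3 = 128

Answer: 133 128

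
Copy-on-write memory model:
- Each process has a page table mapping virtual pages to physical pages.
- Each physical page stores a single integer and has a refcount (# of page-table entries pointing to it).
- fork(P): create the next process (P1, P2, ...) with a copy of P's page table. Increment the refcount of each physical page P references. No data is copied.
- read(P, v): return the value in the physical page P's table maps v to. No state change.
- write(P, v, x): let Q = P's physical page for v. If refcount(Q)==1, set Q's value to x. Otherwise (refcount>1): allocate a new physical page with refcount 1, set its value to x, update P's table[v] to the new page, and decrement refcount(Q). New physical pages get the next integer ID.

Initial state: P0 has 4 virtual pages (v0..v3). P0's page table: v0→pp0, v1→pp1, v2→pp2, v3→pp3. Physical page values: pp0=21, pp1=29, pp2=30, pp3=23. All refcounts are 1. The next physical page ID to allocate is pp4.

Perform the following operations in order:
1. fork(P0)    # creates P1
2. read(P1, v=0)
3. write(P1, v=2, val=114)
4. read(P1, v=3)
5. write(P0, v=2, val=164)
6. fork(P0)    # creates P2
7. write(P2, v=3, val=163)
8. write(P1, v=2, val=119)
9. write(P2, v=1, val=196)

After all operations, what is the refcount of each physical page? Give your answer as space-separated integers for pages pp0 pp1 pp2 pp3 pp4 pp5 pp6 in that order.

Op 1: fork(P0) -> P1. 4 ppages; refcounts: pp0:2 pp1:2 pp2:2 pp3:2
Op 2: read(P1, v0) -> 21. No state change.
Op 3: write(P1, v2, 114). refcount(pp2)=2>1 -> COPY to pp4. 5 ppages; refcounts: pp0:2 pp1:2 pp2:1 pp3:2 pp4:1
Op 4: read(P1, v3) -> 23. No state change.
Op 5: write(P0, v2, 164). refcount(pp2)=1 -> write in place. 5 ppages; refcounts: pp0:2 pp1:2 pp2:1 pp3:2 pp4:1
Op 6: fork(P0) -> P2. 5 ppages; refcounts: pp0:3 pp1:3 pp2:2 pp3:3 pp4:1
Op 7: write(P2, v3, 163). refcount(pp3)=3>1 -> COPY to pp5. 6 ppages; refcounts: pp0:3 pp1:3 pp2:2 pp3:2 pp4:1 pp5:1
Op 8: write(P1, v2, 119). refcount(pp4)=1 -> write in place. 6 ppages; refcounts: pp0:3 pp1:3 pp2:2 pp3:2 pp4:1 pp5:1
Op 9: write(P2, v1, 196). refcount(pp1)=3>1 -> COPY to pp6. 7 ppages; refcounts: pp0:3 pp1:2 pp2:2 pp3:2 pp4:1 pp5:1 pp6:1

Answer: 3 2 2 2 1 1 1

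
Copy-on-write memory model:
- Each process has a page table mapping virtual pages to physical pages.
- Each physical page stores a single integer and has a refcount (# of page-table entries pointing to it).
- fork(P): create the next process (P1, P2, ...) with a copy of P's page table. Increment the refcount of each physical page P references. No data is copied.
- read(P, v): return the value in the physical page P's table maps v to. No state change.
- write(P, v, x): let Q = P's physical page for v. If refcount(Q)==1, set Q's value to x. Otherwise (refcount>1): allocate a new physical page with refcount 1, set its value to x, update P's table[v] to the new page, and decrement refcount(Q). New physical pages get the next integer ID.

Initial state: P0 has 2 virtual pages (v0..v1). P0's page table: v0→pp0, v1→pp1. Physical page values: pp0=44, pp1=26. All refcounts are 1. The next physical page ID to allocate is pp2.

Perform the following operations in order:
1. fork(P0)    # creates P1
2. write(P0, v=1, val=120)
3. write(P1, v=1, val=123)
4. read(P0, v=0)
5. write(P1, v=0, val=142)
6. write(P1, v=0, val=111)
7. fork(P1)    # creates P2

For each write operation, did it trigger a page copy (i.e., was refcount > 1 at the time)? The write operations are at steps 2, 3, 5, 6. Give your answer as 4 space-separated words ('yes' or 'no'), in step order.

Op 1: fork(P0) -> P1. 2 ppages; refcounts: pp0:2 pp1:2
Op 2: write(P0, v1, 120). refcount(pp1)=2>1 -> COPY to pp2. 3 ppages; refcounts: pp0:2 pp1:1 pp2:1
Op 3: write(P1, v1, 123). refcount(pp1)=1 -> write in place. 3 ppages; refcounts: pp0:2 pp1:1 pp2:1
Op 4: read(P0, v0) -> 44. No state change.
Op 5: write(P1, v0, 142). refcount(pp0)=2>1 -> COPY to pp3. 4 ppages; refcounts: pp0:1 pp1:1 pp2:1 pp3:1
Op 6: write(P1, v0, 111). refcount(pp3)=1 -> write in place. 4 ppages; refcounts: pp0:1 pp1:1 pp2:1 pp3:1
Op 7: fork(P1) -> P2. 4 ppages; refcounts: pp0:1 pp1:2 pp2:1 pp3:2

yes no yes no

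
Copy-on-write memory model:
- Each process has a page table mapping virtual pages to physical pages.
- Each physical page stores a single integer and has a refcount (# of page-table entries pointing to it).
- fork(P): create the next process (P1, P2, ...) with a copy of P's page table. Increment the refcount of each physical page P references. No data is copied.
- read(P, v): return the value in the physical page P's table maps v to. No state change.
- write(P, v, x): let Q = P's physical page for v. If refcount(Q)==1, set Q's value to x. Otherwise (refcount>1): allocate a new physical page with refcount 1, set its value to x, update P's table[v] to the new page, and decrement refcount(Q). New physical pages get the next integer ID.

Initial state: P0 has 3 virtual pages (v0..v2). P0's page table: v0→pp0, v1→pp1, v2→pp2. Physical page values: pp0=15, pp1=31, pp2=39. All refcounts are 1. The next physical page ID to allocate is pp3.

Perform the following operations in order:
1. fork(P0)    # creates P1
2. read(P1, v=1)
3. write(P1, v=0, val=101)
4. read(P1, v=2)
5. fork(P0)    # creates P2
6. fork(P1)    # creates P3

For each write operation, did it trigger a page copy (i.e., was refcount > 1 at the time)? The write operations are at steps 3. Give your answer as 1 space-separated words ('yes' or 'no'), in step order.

Op 1: fork(P0) -> P1. 3 ppages; refcounts: pp0:2 pp1:2 pp2:2
Op 2: read(P1, v1) -> 31. No state change.
Op 3: write(P1, v0, 101). refcount(pp0)=2>1 -> COPY to pp3. 4 ppages; refcounts: pp0:1 pp1:2 pp2:2 pp3:1
Op 4: read(P1, v2) -> 39. No state change.
Op 5: fork(P0) -> P2. 4 ppages; refcounts: pp0:2 pp1:3 pp2:3 pp3:1
Op 6: fork(P1) -> P3. 4 ppages; refcounts: pp0:2 pp1:4 pp2:4 pp3:2

yes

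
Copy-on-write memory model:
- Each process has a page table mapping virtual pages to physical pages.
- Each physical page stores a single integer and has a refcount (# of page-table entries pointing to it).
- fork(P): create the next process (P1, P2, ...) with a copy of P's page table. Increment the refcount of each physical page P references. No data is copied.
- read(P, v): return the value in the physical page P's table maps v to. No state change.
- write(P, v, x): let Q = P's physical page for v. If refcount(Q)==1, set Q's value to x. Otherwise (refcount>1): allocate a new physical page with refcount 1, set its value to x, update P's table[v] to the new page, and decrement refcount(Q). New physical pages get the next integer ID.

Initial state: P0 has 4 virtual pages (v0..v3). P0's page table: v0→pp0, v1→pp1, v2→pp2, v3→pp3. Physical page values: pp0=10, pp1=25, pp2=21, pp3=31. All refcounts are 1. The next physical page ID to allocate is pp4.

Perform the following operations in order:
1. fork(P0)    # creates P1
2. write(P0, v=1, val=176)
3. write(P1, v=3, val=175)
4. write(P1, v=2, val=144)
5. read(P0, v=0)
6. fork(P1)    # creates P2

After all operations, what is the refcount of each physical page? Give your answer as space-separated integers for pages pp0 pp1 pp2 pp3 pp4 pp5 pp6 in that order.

Answer: 3 2 1 1 1 2 2

Derivation:
Op 1: fork(P0) -> P1. 4 ppages; refcounts: pp0:2 pp1:2 pp2:2 pp3:2
Op 2: write(P0, v1, 176). refcount(pp1)=2>1 -> COPY to pp4. 5 ppages; refcounts: pp0:2 pp1:1 pp2:2 pp3:2 pp4:1
Op 3: write(P1, v3, 175). refcount(pp3)=2>1 -> COPY to pp5. 6 ppages; refcounts: pp0:2 pp1:1 pp2:2 pp3:1 pp4:1 pp5:1
Op 4: write(P1, v2, 144). refcount(pp2)=2>1 -> COPY to pp6. 7 ppages; refcounts: pp0:2 pp1:1 pp2:1 pp3:1 pp4:1 pp5:1 pp6:1
Op 5: read(P0, v0) -> 10. No state change.
Op 6: fork(P1) -> P2. 7 ppages; refcounts: pp0:3 pp1:2 pp2:1 pp3:1 pp4:1 pp5:2 pp6:2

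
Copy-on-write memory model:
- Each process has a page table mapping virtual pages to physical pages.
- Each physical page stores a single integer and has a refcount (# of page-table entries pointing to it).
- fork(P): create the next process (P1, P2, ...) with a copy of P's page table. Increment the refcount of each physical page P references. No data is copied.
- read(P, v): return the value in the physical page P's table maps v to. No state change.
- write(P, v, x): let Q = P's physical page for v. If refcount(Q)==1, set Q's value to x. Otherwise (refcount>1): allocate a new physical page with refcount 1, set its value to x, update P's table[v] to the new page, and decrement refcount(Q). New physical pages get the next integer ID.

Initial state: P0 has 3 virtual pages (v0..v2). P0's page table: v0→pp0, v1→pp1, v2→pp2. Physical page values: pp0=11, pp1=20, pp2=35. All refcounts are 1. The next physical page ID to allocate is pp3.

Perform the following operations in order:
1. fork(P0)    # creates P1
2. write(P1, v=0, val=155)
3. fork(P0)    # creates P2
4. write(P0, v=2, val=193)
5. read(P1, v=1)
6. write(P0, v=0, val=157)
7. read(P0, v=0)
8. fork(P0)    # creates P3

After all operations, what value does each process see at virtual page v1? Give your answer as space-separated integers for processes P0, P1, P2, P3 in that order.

Answer: 20 20 20 20

Derivation:
Op 1: fork(P0) -> P1. 3 ppages; refcounts: pp0:2 pp1:2 pp2:2
Op 2: write(P1, v0, 155). refcount(pp0)=2>1 -> COPY to pp3. 4 ppages; refcounts: pp0:1 pp1:2 pp2:2 pp3:1
Op 3: fork(P0) -> P2. 4 ppages; refcounts: pp0:2 pp1:3 pp2:3 pp3:1
Op 4: write(P0, v2, 193). refcount(pp2)=3>1 -> COPY to pp4. 5 ppages; refcounts: pp0:2 pp1:3 pp2:2 pp3:1 pp4:1
Op 5: read(P1, v1) -> 20. No state change.
Op 6: write(P0, v0, 157). refcount(pp0)=2>1 -> COPY to pp5. 6 ppages; refcounts: pp0:1 pp1:3 pp2:2 pp3:1 pp4:1 pp5:1
Op 7: read(P0, v0) -> 157. No state change.
Op 8: fork(P0) -> P3. 6 ppages; refcounts: pp0:1 pp1:4 pp2:2 pp3:1 pp4:2 pp5:2
P0: v1 -> pp1 = 20
P1: v1 -> pp1 = 20
P2: v1 -> pp1 = 20
P3: v1 -> pp1 = 20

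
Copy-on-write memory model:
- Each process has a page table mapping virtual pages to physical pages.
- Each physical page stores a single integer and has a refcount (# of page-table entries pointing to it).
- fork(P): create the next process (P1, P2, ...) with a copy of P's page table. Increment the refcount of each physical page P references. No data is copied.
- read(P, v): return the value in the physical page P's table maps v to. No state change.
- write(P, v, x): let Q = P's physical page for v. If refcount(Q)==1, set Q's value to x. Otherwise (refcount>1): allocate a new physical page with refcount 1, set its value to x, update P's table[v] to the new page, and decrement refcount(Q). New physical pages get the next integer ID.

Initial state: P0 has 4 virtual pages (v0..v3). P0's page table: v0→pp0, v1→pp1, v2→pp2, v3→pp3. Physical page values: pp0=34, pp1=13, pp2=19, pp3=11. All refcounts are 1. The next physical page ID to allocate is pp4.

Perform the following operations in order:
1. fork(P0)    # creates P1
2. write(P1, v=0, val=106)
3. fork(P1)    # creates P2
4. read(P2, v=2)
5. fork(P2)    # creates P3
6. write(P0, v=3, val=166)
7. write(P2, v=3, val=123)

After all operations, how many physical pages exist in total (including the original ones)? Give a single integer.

Answer: 7

Derivation:
Op 1: fork(P0) -> P1. 4 ppages; refcounts: pp0:2 pp1:2 pp2:2 pp3:2
Op 2: write(P1, v0, 106). refcount(pp0)=2>1 -> COPY to pp4. 5 ppages; refcounts: pp0:1 pp1:2 pp2:2 pp3:2 pp4:1
Op 3: fork(P1) -> P2. 5 ppages; refcounts: pp0:1 pp1:3 pp2:3 pp3:3 pp4:2
Op 4: read(P2, v2) -> 19. No state change.
Op 5: fork(P2) -> P3. 5 ppages; refcounts: pp0:1 pp1:4 pp2:4 pp3:4 pp4:3
Op 6: write(P0, v3, 166). refcount(pp3)=4>1 -> COPY to pp5. 6 ppages; refcounts: pp0:1 pp1:4 pp2:4 pp3:3 pp4:3 pp5:1
Op 7: write(P2, v3, 123). refcount(pp3)=3>1 -> COPY to pp6. 7 ppages; refcounts: pp0:1 pp1:4 pp2:4 pp3:2 pp4:3 pp5:1 pp6:1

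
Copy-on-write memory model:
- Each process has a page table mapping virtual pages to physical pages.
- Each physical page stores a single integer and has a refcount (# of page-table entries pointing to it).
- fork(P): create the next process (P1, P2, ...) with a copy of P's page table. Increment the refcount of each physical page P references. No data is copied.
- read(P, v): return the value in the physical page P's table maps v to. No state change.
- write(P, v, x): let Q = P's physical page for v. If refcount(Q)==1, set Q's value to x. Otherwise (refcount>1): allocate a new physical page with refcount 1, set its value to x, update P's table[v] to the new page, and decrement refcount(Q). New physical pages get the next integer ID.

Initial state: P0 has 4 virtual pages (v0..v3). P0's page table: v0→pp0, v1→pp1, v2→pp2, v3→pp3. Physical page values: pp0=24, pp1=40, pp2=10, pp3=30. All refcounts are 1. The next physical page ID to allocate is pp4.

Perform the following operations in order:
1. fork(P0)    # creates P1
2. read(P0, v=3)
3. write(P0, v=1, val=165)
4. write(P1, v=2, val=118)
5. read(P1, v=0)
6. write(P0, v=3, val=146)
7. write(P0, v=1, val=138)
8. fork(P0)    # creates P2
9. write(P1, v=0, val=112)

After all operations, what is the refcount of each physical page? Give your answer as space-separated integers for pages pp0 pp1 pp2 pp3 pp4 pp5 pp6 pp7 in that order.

Op 1: fork(P0) -> P1. 4 ppages; refcounts: pp0:2 pp1:2 pp2:2 pp3:2
Op 2: read(P0, v3) -> 30. No state change.
Op 3: write(P0, v1, 165). refcount(pp1)=2>1 -> COPY to pp4. 5 ppages; refcounts: pp0:2 pp1:1 pp2:2 pp3:2 pp4:1
Op 4: write(P1, v2, 118). refcount(pp2)=2>1 -> COPY to pp5. 6 ppages; refcounts: pp0:2 pp1:1 pp2:1 pp3:2 pp4:1 pp5:1
Op 5: read(P1, v0) -> 24. No state change.
Op 6: write(P0, v3, 146). refcount(pp3)=2>1 -> COPY to pp6. 7 ppages; refcounts: pp0:2 pp1:1 pp2:1 pp3:1 pp4:1 pp5:1 pp6:1
Op 7: write(P0, v1, 138). refcount(pp4)=1 -> write in place. 7 ppages; refcounts: pp0:2 pp1:1 pp2:1 pp3:1 pp4:1 pp5:1 pp6:1
Op 8: fork(P0) -> P2. 7 ppages; refcounts: pp0:3 pp1:1 pp2:2 pp3:1 pp4:2 pp5:1 pp6:2
Op 9: write(P1, v0, 112). refcount(pp0)=3>1 -> COPY to pp7. 8 ppages; refcounts: pp0:2 pp1:1 pp2:2 pp3:1 pp4:2 pp5:1 pp6:2 pp7:1

Answer: 2 1 2 1 2 1 2 1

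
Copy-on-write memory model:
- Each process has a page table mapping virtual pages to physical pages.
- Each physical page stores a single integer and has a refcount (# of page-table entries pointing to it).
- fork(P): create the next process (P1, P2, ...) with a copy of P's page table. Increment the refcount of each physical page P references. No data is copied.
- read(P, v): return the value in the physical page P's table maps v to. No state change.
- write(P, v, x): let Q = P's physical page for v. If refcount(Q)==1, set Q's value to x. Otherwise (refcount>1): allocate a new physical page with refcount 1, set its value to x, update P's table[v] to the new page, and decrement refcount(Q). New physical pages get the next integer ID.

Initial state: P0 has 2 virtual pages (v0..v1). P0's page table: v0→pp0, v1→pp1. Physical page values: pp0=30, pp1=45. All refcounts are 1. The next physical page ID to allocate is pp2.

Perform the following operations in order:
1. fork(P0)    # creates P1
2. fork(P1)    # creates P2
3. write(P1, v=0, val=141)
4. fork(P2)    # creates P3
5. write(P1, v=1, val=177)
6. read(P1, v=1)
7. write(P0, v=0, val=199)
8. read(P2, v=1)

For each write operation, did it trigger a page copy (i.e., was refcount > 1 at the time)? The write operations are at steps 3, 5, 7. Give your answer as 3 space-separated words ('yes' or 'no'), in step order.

Op 1: fork(P0) -> P1. 2 ppages; refcounts: pp0:2 pp1:2
Op 2: fork(P1) -> P2. 2 ppages; refcounts: pp0:3 pp1:3
Op 3: write(P1, v0, 141). refcount(pp0)=3>1 -> COPY to pp2. 3 ppages; refcounts: pp0:2 pp1:3 pp2:1
Op 4: fork(P2) -> P3. 3 ppages; refcounts: pp0:3 pp1:4 pp2:1
Op 5: write(P1, v1, 177). refcount(pp1)=4>1 -> COPY to pp3. 4 ppages; refcounts: pp0:3 pp1:3 pp2:1 pp3:1
Op 6: read(P1, v1) -> 177. No state change.
Op 7: write(P0, v0, 199). refcount(pp0)=3>1 -> COPY to pp4. 5 ppages; refcounts: pp0:2 pp1:3 pp2:1 pp3:1 pp4:1
Op 8: read(P2, v1) -> 45. No state change.

yes yes yes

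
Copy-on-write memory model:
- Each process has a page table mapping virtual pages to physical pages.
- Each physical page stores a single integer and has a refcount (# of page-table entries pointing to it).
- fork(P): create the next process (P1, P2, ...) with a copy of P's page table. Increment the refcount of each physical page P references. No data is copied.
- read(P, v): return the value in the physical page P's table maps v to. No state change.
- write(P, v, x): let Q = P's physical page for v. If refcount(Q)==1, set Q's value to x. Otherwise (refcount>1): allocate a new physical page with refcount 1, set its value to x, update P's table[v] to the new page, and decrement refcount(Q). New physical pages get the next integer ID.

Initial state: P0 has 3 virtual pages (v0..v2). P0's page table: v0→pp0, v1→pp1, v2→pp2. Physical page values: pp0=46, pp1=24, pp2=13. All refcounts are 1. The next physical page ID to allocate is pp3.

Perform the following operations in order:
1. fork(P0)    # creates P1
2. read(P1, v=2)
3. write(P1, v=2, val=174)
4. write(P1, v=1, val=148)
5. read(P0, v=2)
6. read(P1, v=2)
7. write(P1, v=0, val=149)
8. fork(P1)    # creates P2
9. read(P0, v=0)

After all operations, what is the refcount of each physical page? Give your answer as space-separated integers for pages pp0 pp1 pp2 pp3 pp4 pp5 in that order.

Op 1: fork(P0) -> P1. 3 ppages; refcounts: pp0:2 pp1:2 pp2:2
Op 2: read(P1, v2) -> 13. No state change.
Op 3: write(P1, v2, 174). refcount(pp2)=2>1 -> COPY to pp3. 4 ppages; refcounts: pp0:2 pp1:2 pp2:1 pp3:1
Op 4: write(P1, v1, 148). refcount(pp1)=2>1 -> COPY to pp4. 5 ppages; refcounts: pp0:2 pp1:1 pp2:1 pp3:1 pp4:1
Op 5: read(P0, v2) -> 13. No state change.
Op 6: read(P1, v2) -> 174. No state change.
Op 7: write(P1, v0, 149). refcount(pp0)=2>1 -> COPY to pp5. 6 ppages; refcounts: pp0:1 pp1:1 pp2:1 pp3:1 pp4:1 pp5:1
Op 8: fork(P1) -> P2. 6 ppages; refcounts: pp0:1 pp1:1 pp2:1 pp3:2 pp4:2 pp5:2
Op 9: read(P0, v0) -> 46. No state change.

Answer: 1 1 1 2 2 2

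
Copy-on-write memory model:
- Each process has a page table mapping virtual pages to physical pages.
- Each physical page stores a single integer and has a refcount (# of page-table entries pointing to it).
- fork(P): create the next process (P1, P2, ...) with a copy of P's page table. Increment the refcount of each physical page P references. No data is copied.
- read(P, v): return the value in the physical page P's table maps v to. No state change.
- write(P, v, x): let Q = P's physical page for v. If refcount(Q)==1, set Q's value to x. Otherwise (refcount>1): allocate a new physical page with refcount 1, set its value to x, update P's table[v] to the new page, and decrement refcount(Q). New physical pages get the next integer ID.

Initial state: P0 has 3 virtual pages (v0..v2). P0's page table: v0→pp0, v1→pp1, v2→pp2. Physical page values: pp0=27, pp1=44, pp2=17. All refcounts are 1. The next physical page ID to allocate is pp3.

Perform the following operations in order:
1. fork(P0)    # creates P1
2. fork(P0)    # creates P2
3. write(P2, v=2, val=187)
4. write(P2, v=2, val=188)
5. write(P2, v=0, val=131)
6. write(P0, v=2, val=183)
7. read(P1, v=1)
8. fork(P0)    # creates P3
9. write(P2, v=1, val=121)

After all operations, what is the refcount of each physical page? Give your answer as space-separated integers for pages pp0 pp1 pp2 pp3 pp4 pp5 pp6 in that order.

Op 1: fork(P0) -> P1. 3 ppages; refcounts: pp0:2 pp1:2 pp2:2
Op 2: fork(P0) -> P2. 3 ppages; refcounts: pp0:3 pp1:3 pp2:3
Op 3: write(P2, v2, 187). refcount(pp2)=3>1 -> COPY to pp3. 4 ppages; refcounts: pp0:3 pp1:3 pp2:2 pp3:1
Op 4: write(P2, v2, 188). refcount(pp3)=1 -> write in place. 4 ppages; refcounts: pp0:3 pp1:3 pp2:2 pp3:1
Op 5: write(P2, v0, 131). refcount(pp0)=3>1 -> COPY to pp4. 5 ppages; refcounts: pp0:2 pp1:3 pp2:2 pp3:1 pp4:1
Op 6: write(P0, v2, 183). refcount(pp2)=2>1 -> COPY to pp5. 6 ppages; refcounts: pp0:2 pp1:3 pp2:1 pp3:1 pp4:1 pp5:1
Op 7: read(P1, v1) -> 44. No state change.
Op 8: fork(P0) -> P3. 6 ppages; refcounts: pp0:3 pp1:4 pp2:1 pp3:1 pp4:1 pp5:2
Op 9: write(P2, v1, 121). refcount(pp1)=4>1 -> COPY to pp6. 7 ppages; refcounts: pp0:3 pp1:3 pp2:1 pp3:1 pp4:1 pp5:2 pp6:1

Answer: 3 3 1 1 1 2 1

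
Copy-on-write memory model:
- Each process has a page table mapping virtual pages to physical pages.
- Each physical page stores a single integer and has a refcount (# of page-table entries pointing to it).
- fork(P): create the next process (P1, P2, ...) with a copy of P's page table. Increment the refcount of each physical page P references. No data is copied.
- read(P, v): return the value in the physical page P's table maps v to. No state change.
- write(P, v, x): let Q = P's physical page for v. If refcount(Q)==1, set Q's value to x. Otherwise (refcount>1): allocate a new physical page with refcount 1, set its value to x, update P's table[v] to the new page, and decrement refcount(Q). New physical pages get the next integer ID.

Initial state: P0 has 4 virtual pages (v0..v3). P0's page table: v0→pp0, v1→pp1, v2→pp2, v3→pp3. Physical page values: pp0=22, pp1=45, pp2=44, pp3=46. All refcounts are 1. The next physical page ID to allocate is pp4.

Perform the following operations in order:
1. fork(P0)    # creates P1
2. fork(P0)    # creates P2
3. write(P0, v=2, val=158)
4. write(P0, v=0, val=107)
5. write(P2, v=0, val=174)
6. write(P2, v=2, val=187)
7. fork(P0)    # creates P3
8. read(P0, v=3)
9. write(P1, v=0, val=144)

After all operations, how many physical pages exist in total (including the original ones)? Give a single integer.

Answer: 8

Derivation:
Op 1: fork(P0) -> P1. 4 ppages; refcounts: pp0:2 pp1:2 pp2:2 pp3:2
Op 2: fork(P0) -> P2. 4 ppages; refcounts: pp0:3 pp1:3 pp2:3 pp3:3
Op 3: write(P0, v2, 158). refcount(pp2)=3>1 -> COPY to pp4. 5 ppages; refcounts: pp0:3 pp1:3 pp2:2 pp3:3 pp4:1
Op 4: write(P0, v0, 107). refcount(pp0)=3>1 -> COPY to pp5. 6 ppages; refcounts: pp0:2 pp1:3 pp2:2 pp3:3 pp4:1 pp5:1
Op 5: write(P2, v0, 174). refcount(pp0)=2>1 -> COPY to pp6. 7 ppages; refcounts: pp0:1 pp1:3 pp2:2 pp3:3 pp4:1 pp5:1 pp6:1
Op 6: write(P2, v2, 187). refcount(pp2)=2>1 -> COPY to pp7. 8 ppages; refcounts: pp0:1 pp1:3 pp2:1 pp3:3 pp4:1 pp5:1 pp6:1 pp7:1
Op 7: fork(P0) -> P3. 8 ppages; refcounts: pp0:1 pp1:4 pp2:1 pp3:4 pp4:2 pp5:2 pp6:1 pp7:1
Op 8: read(P0, v3) -> 46. No state change.
Op 9: write(P1, v0, 144). refcount(pp0)=1 -> write in place. 8 ppages; refcounts: pp0:1 pp1:4 pp2:1 pp3:4 pp4:2 pp5:2 pp6:1 pp7:1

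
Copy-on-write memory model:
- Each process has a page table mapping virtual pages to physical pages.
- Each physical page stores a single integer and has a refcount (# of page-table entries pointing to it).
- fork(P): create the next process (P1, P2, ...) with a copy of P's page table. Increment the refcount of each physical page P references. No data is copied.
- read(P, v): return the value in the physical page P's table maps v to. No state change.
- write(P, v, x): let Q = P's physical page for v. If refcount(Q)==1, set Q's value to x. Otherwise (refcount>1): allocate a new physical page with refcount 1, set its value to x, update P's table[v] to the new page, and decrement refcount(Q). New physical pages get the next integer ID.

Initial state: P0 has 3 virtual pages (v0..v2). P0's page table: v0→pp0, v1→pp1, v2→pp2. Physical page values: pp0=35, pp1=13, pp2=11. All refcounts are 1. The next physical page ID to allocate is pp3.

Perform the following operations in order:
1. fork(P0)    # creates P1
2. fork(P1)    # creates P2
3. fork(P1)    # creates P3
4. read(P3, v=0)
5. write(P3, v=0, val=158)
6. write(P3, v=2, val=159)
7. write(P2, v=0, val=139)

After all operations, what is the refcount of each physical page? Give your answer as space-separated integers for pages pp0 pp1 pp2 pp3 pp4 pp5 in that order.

Answer: 2 4 3 1 1 1

Derivation:
Op 1: fork(P0) -> P1. 3 ppages; refcounts: pp0:2 pp1:2 pp2:2
Op 2: fork(P1) -> P2. 3 ppages; refcounts: pp0:3 pp1:3 pp2:3
Op 3: fork(P1) -> P3. 3 ppages; refcounts: pp0:4 pp1:4 pp2:4
Op 4: read(P3, v0) -> 35. No state change.
Op 5: write(P3, v0, 158). refcount(pp0)=4>1 -> COPY to pp3. 4 ppages; refcounts: pp0:3 pp1:4 pp2:4 pp3:1
Op 6: write(P3, v2, 159). refcount(pp2)=4>1 -> COPY to pp4. 5 ppages; refcounts: pp0:3 pp1:4 pp2:3 pp3:1 pp4:1
Op 7: write(P2, v0, 139). refcount(pp0)=3>1 -> COPY to pp5. 6 ppages; refcounts: pp0:2 pp1:4 pp2:3 pp3:1 pp4:1 pp5:1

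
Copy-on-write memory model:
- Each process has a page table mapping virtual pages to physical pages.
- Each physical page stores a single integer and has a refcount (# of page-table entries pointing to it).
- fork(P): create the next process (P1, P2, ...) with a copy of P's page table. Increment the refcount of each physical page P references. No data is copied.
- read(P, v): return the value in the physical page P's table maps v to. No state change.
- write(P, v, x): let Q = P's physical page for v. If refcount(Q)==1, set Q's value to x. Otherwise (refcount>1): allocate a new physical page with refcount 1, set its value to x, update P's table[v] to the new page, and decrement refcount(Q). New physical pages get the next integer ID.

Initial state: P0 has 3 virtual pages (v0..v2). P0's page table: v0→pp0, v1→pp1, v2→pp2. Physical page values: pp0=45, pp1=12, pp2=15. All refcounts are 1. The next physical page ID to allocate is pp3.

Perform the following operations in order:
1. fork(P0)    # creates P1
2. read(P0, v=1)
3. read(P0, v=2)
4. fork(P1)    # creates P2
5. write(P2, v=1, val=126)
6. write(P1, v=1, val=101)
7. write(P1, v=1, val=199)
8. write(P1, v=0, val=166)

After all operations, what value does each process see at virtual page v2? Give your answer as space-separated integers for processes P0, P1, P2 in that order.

Op 1: fork(P0) -> P1. 3 ppages; refcounts: pp0:2 pp1:2 pp2:2
Op 2: read(P0, v1) -> 12. No state change.
Op 3: read(P0, v2) -> 15. No state change.
Op 4: fork(P1) -> P2. 3 ppages; refcounts: pp0:3 pp1:3 pp2:3
Op 5: write(P2, v1, 126). refcount(pp1)=3>1 -> COPY to pp3. 4 ppages; refcounts: pp0:3 pp1:2 pp2:3 pp3:1
Op 6: write(P1, v1, 101). refcount(pp1)=2>1 -> COPY to pp4. 5 ppages; refcounts: pp0:3 pp1:1 pp2:3 pp3:1 pp4:1
Op 7: write(P1, v1, 199). refcount(pp4)=1 -> write in place. 5 ppages; refcounts: pp0:3 pp1:1 pp2:3 pp3:1 pp4:1
Op 8: write(P1, v0, 166). refcount(pp0)=3>1 -> COPY to pp5. 6 ppages; refcounts: pp0:2 pp1:1 pp2:3 pp3:1 pp4:1 pp5:1
P0: v2 -> pp2 = 15
P1: v2 -> pp2 = 15
P2: v2 -> pp2 = 15

Answer: 15 15 15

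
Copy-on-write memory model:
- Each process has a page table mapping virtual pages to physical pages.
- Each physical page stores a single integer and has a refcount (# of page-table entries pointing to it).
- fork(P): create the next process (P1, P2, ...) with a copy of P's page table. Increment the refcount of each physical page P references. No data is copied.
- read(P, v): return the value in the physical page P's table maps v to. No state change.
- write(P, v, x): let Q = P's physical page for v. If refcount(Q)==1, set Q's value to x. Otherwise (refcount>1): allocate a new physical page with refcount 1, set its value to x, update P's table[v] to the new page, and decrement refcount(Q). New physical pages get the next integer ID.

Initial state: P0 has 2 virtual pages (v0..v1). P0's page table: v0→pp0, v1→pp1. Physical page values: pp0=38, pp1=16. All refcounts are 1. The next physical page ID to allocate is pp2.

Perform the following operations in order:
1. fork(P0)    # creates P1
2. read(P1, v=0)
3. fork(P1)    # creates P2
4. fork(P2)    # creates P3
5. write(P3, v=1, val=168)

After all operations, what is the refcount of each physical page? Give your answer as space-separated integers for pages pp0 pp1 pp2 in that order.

Op 1: fork(P0) -> P1. 2 ppages; refcounts: pp0:2 pp1:2
Op 2: read(P1, v0) -> 38. No state change.
Op 3: fork(P1) -> P2. 2 ppages; refcounts: pp0:3 pp1:3
Op 4: fork(P2) -> P3. 2 ppages; refcounts: pp0:4 pp1:4
Op 5: write(P3, v1, 168). refcount(pp1)=4>1 -> COPY to pp2. 3 ppages; refcounts: pp0:4 pp1:3 pp2:1

Answer: 4 3 1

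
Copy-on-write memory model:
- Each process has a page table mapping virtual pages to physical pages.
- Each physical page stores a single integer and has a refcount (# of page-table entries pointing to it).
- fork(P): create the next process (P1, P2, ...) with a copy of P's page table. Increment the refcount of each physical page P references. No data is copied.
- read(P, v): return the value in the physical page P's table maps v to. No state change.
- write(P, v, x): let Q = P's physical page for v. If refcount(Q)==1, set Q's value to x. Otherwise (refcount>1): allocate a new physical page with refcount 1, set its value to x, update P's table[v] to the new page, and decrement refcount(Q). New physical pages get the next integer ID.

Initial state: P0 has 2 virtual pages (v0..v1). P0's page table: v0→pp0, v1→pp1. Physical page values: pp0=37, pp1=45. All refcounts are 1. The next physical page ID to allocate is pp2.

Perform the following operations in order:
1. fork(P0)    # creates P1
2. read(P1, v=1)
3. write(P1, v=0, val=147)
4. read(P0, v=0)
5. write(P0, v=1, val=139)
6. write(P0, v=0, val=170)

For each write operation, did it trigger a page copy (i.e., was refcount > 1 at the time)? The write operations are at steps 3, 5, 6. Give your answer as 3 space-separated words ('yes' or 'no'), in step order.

Op 1: fork(P0) -> P1. 2 ppages; refcounts: pp0:2 pp1:2
Op 2: read(P1, v1) -> 45. No state change.
Op 3: write(P1, v0, 147). refcount(pp0)=2>1 -> COPY to pp2. 3 ppages; refcounts: pp0:1 pp1:2 pp2:1
Op 4: read(P0, v0) -> 37. No state change.
Op 5: write(P0, v1, 139). refcount(pp1)=2>1 -> COPY to pp3. 4 ppages; refcounts: pp0:1 pp1:1 pp2:1 pp3:1
Op 6: write(P0, v0, 170). refcount(pp0)=1 -> write in place. 4 ppages; refcounts: pp0:1 pp1:1 pp2:1 pp3:1

yes yes no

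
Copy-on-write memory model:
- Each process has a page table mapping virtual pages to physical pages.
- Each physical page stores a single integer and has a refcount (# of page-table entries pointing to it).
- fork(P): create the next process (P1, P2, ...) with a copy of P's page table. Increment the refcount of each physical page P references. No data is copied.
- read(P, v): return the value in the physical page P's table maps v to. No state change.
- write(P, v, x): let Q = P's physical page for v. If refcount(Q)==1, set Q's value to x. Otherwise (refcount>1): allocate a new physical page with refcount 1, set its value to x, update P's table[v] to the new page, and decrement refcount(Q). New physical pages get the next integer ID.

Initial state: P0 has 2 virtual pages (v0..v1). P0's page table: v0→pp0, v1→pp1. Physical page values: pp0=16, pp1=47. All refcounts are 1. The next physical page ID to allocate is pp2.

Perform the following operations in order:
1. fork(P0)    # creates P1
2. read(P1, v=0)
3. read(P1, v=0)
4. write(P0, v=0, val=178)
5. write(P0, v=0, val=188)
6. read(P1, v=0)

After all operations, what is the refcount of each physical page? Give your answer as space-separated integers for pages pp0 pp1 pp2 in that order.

Answer: 1 2 1

Derivation:
Op 1: fork(P0) -> P1. 2 ppages; refcounts: pp0:2 pp1:2
Op 2: read(P1, v0) -> 16. No state change.
Op 3: read(P1, v0) -> 16. No state change.
Op 4: write(P0, v0, 178). refcount(pp0)=2>1 -> COPY to pp2. 3 ppages; refcounts: pp0:1 pp1:2 pp2:1
Op 5: write(P0, v0, 188). refcount(pp2)=1 -> write in place. 3 ppages; refcounts: pp0:1 pp1:2 pp2:1
Op 6: read(P1, v0) -> 16. No state change.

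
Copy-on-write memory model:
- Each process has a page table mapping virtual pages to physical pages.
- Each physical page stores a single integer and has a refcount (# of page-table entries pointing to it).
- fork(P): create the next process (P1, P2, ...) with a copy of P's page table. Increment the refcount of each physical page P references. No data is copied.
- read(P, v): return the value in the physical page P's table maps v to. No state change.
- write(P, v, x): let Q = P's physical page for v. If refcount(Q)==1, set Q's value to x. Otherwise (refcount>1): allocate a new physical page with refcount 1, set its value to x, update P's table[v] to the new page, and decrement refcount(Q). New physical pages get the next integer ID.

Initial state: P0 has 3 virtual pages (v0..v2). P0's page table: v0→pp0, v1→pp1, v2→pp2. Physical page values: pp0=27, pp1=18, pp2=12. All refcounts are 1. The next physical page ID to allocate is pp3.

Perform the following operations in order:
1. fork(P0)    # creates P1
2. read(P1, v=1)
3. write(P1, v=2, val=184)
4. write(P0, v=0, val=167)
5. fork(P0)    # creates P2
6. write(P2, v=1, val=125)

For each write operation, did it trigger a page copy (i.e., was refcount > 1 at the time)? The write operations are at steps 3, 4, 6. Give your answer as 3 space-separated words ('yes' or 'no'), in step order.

Op 1: fork(P0) -> P1. 3 ppages; refcounts: pp0:2 pp1:2 pp2:2
Op 2: read(P1, v1) -> 18. No state change.
Op 3: write(P1, v2, 184). refcount(pp2)=2>1 -> COPY to pp3. 4 ppages; refcounts: pp0:2 pp1:2 pp2:1 pp3:1
Op 4: write(P0, v0, 167). refcount(pp0)=2>1 -> COPY to pp4. 5 ppages; refcounts: pp0:1 pp1:2 pp2:1 pp3:1 pp4:1
Op 5: fork(P0) -> P2. 5 ppages; refcounts: pp0:1 pp1:3 pp2:2 pp3:1 pp4:2
Op 6: write(P2, v1, 125). refcount(pp1)=3>1 -> COPY to pp5. 6 ppages; refcounts: pp0:1 pp1:2 pp2:2 pp3:1 pp4:2 pp5:1

yes yes yes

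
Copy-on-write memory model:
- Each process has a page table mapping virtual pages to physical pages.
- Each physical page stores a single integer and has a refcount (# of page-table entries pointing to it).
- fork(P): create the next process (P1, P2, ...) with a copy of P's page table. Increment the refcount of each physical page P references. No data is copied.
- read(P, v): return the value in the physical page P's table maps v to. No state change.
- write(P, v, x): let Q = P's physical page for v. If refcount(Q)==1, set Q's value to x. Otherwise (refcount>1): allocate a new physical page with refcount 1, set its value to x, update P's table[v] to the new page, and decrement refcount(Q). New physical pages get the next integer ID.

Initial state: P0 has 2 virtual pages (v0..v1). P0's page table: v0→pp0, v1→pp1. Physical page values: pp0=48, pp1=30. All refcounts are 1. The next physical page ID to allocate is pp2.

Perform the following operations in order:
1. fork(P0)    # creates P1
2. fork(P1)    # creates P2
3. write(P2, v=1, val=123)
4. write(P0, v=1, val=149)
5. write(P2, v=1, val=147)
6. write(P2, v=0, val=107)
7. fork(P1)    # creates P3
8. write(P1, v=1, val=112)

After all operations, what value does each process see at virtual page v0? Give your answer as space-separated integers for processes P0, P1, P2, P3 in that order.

Op 1: fork(P0) -> P1. 2 ppages; refcounts: pp0:2 pp1:2
Op 2: fork(P1) -> P2. 2 ppages; refcounts: pp0:3 pp1:3
Op 3: write(P2, v1, 123). refcount(pp1)=3>1 -> COPY to pp2. 3 ppages; refcounts: pp0:3 pp1:2 pp2:1
Op 4: write(P0, v1, 149). refcount(pp1)=2>1 -> COPY to pp3. 4 ppages; refcounts: pp0:3 pp1:1 pp2:1 pp3:1
Op 5: write(P2, v1, 147). refcount(pp2)=1 -> write in place. 4 ppages; refcounts: pp0:3 pp1:1 pp2:1 pp3:1
Op 6: write(P2, v0, 107). refcount(pp0)=3>1 -> COPY to pp4. 5 ppages; refcounts: pp0:2 pp1:1 pp2:1 pp3:1 pp4:1
Op 7: fork(P1) -> P3. 5 ppages; refcounts: pp0:3 pp1:2 pp2:1 pp3:1 pp4:1
Op 8: write(P1, v1, 112). refcount(pp1)=2>1 -> COPY to pp5. 6 ppages; refcounts: pp0:3 pp1:1 pp2:1 pp3:1 pp4:1 pp5:1
P0: v0 -> pp0 = 48
P1: v0 -> pp0 = 48
P2: v0 -> pp4 = 107
P3: v0 -> pp0 = 48

Answer: 48 48 107 48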